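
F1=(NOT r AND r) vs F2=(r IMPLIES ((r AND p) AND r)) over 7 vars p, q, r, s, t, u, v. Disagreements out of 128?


F1 = (NOT r AND r)
F2 = (r IMPLIES ((r AND p) AND r))
Evaluate both on each of 128 rows (bits = p,q,r,s,t,u,v):
  row 0 [0000000]: F1=0 F2=1 (differ) -> 1
  row 1 [0000001]: F1=0 F2=1 (differ) -> 1
  row 2 [0000010]: F1=0 F2=1 (differ) -> 1
  row 3 [0000011]: F1=0 F2=1 (differ) -> 1
  row 4 [0000100]: F1=0 F2=1 (differ) -> 1
  (every remaining row is evaluated the same way; all 128 results are listed next)
Full result column, 8 rows per line (p,q,r,s fixed per line; t,u,v runs 000..111 left to right):
  rows 0-7 [p,q,r,s=0000]: 11111111  (ones: 8)
  rows 8-15 [p,q,r,s=0001]: 11111111  (ones: 8)
  rows 16-23 [p,q,r,s=0010]: 00000000  (ones: 0)
  rows 24-31 [p,q,r,s=0011]: 00000000  (ones: 0)
  rows 32-39 [p,q,r,s=0100]: 11111111  (ones: 8)
  rows 40-47 [p,q,r,s=0101]: 11111111  (ones: 8)
  rows 48-55 [p,q,r,s=0110]: 00000000  (ones: 0)
  rows 56-63 [p,q,r,s=0111]: 00000000  (ones: 0)
  rows 64-71 [p,q,r,s=1000]: 11111111  (ones: 8)
  rows 72-79 [p,q,r,s=1001]: 11111111  (ones: 8)
  rows 80-87 [p,q,r,s=1010]: 11111111  (ones: 8)
  rows 88-95 [p,q,r,s=1011]: 11111111  (ones: 8)
  rows 96-103 [p,q,r,s=1100]: 11111111  (ones: 8)
  rows 104-111 [p,q,r,s=1101]: 11111111  (ones: 8)
  rows 112-119 [p,q,r,s=1110]: 11111111  (ones: 8)
  rows 120-127 [p,q,r,s=1111]: 11111111  (ones: 8)
Disagreements = 8+8+0+0+8+8+0+0+8+8+8+8+8+8+8+8 = 96

96


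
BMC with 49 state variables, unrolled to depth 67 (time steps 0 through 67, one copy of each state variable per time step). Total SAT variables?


BMC unrolls to depth k, creating one copy of each state var for steps 0..k.
Step count = 67 + 1 = 68 (steps 0 through 67)
Vars per step = 49
Total = 49 * 68 = 3332

3332


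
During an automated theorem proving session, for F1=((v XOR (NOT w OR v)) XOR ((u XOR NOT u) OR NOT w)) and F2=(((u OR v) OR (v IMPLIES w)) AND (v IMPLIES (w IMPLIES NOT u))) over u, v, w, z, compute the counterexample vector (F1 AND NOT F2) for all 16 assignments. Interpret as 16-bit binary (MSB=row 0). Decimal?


F1 = ((v XOR (NOT w OR v)) XOR ((u XOR NOT u) OR NOT w))
F2 = (((u OR v) OR (v IMPLIES w)) AND (v IMPLIES (w IMPLIES NOT u)))
Counterexample to F1=>F2 is where F1=1 and F2=0.
Evaluate each row (bits = u,v,w,z, MSB first):
  row 0 [0000]: F1=0 F2=1 -> F1&~F2 -> 0
  row 1 [0001]: F1=0 F2=1 -> F1&~F2 -> 0
  row 2 [0010]: F1=1 F2=1 -> F1&~F2 -> 0
  row 3 [0011]: F1=1 F2=1 -> F1&~F2 -> 0
  row 4 [0100]: F1=1 F2=1 -> F1&~F2 -> 0
  row 5 [0101]: F1=1 F2=1 -> F1&~F2 -> 0
  row 6 [0110]: F1=1 F2=1 -> F1&~F2 -> 0
  row 7 [0111]: F1=1 F2=1 -> F1&~F2 -> 0
  row 8 [1000]: F1=0 F2=1 -> F1&~F2 -> 0
  row 9 [1001]: F1=0 F2=1 -> F1&~F2 -> 0
  row 10 [1010]: F1=1 F2=1 -> F1&~F2 -> 0
  row 11 [1011]: F1=1 F2=1 -> F1&~F2 -> 0
  row 12 [1100]: F1=1 F2=1 -> F1&~F2 -> 0
  row 13 [1101]: F1=1 F2=1 -> F1&~F2 -> 0
  row 14 [1110]: F1=1 F2=0 -> F1&~F2 -> 1
  row 15 [1111]: F1=1 F2=0 -> F1&~F2 -> 1
Full result column, 4 rows per line (u,v fixed per line; w,z runs 00..11 left to right):
  rows 0-3 [u,v=00]: 0000  = hex 0
  rows 4-7 [u,v=01]: 0000  = hex 0
  rows 8-11 [u,v=10]: 0000  = hex 0
  rows 12-15 [u,v=11]: 0011  = hex 3
Counterexample vector (row 0 .. row 15) = 0000000000000011
Output column grouped in 4s = 0000 0000 0000 0011 = 0x0003
Convert to decimal digit by digit (value = value*16 + digit):
  0 -> 0
  0*16 + 0 = 0
  0*16 + 0 = 0
  0*16 + 3 = 3
Decimal = 3

3


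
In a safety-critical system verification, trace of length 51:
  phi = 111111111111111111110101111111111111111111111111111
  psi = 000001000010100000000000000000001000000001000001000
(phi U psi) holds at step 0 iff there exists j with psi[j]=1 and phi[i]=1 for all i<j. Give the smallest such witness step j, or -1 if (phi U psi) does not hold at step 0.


(phi U psi) at 0: need smallest j with psi[j]=1 and phi[i]=1 for all i in [0,j).
Scan from step 0:
  step 0: phi=1, psi=0 -> continue
  step 1: phi=1, psi=0 -> continue
  step 2: phi=1, psi=0 -> continue
  step 3: phi=1, psi=0 -> continue
  step 5: psi=1 and phi held for [0,5) -> witness found
Witness step = 5

5


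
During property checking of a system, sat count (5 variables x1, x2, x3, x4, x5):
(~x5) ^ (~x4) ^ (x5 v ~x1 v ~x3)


CNF with 3 clauses over 5 vars (32 assignments).
An assignment satisfies CNF iff every clause has >=1 true literal.
Check each row (bits = x1,x2,x3,x4,x5; clause T/F shown):
  row 0 [00000]: clauses=TTT -> 1
  row 1 [00001]: clauses=FTT -> 0
  row 2 [00010]: clauses=TFT -> 0
  row 3 [00011]: clauses=FFT -> 0
  row 4 [00100]: clauses=TTT -> 1
  row 5 [00101]: clauses=FTT -> 0
  row 6 [00110]: clauses=TFT -> 0
  row 7 [00111]: clauses=FFT -> 0
  row 8 [01000]: clauses=TTT -> 1
  row 9 [01001]: clauses=FTT -> 0
  row 10 [01010]: clauses=TFT -> 0
  row 11 [01011]: clauses=FFT -> 0
  row 12 [01100]: clauses=TTT -> 1
  row 13 [01101]: clauses=FTT -> 0
  row 14 [01110]: clauses=TFT -> 0
  row 15 [01111]: clauses=FFT -> 0
  row 16 [10000]: clauses=TTT -> 1
  row 17 [10001]: clauses=FTT -> 0
  row 18 [10010]: clauses=TFT -> 0
  row 19 [10011]: clauses=FFT -> 0
  row 20 [10100]: clauses=TTF -> 0
  row 21 [10101]: clauses=FTT -> 0
  row 22 [10110]: clauses=TFF -> 0
  row 23 [10111]: clauses=FFT -> 0
  row 24 [11000]: clauses=TTT -> 1
  row 25 [11001]: clauses=FTT -> 0
  row 26 [11010]: clauses=TFT -> 0
  row 27 [11011]: clauses=FFT -> 0
  row 28 [11100]: clauses=TTF -> 0
  row 29 [11101]: clauses=FTT -> 0
  row 30 [11110]: clauses=TFF -> 0
  row 31 [11111]: clauses=FFT -> 0
Full result column, 8 rows per line (x1,x2 fixed per line; x3,x4,x5 runs 000..111 left to right):
  rows 0-7 [x1,x2=00]: 10001000  (ones: 2)
  rows 8-15 [x1,x2=01]: 10001000  (ones: 2)
  rows 16-23 [x1,x2=10]: 10000000  (ones: 1)
  rows 24-31 [x1,x2=11]: 10000000  (ones: 1)
Satisfying assignments = 2+2+1+1 = 6

6


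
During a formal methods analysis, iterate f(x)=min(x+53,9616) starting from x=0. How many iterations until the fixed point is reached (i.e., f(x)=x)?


Step 1: x=0, cap=9616, increment=53
Step 2: x grows by 53 each step until capped at 9616; fixed point is x=9616
Step 3: iterations = ceil(9616/53) = 182

182


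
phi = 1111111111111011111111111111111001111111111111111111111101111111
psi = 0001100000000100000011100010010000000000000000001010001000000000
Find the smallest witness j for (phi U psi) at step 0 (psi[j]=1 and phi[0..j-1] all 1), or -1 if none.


(phi U psi) at 0: need smallest j with psi[j]=1 and phi[i]=1 for all i in [0,j).
Scan from step 0:
  step 0: phi=1, psi=0 -> continue
  step 1: phi=1, psi=0 -> continue
  step 2: phi=1, psi=0 -> continue
  step 3: psi=1 and phi held for [0,3) -> witness found
Witness step = 3

3


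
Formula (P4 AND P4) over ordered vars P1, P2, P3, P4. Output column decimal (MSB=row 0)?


Formula: (P4 AND P4) over P1, P2, P3, P4 (16 rows)
Evaluate each row (bits = P1,P2,P3,P4, MSB first):
  row 0 [0000]: (0 AND 0) -> 0
  row 1 [0001]: (1 AND 1) -> 1
  row 2 [0010]: (0 AND 0) -> 0
  row 3 [0011]: (1 AND 1) -> 1
  row 4 [0100]: (0 AND 0) -> 0
  row 5 [0101]: (1 AND 1) -> 1
  row 6 [0110]: (0 AND 0) -> 0
  row 7 [0111]: (1 AND 1) -> 1
  row 8 [1000]: (0 AND 0) -> 0
  row 9 [1001]: (1 AND 1) -> 1
  row 10 [1010]: (0 AND 0) -> 0
  row 11 [1011]: (1 AND 1) -> 1
  row 12 [1100]: (0 AND 0) -> 0
  row 13 [1101]: (1 AND 1) -> 1
  row 14 [1110]: (0 AND 0) -> 0
  row 15 [1111]: (1 AND 1) -> 1
Full result column, 4 rows per line (P1,P2 fixed per line; P3,P4 runs 00..11 left to right):
  rows 0-3 [P1,P2=00]: 0101  = hex 5
  rows 4-7 [P1,P2=01]: 0101  = hex 5
  rows 8-11 [P1,P2=10]: 0101  = hex 5
  rows 12-15 [P1,P2=11]: 0101  = hex 5
Output column (row 0 .. row 15) = 0101010101010101
Output column grouped in 4s = 0101 0101 0101 0101 = 0x5555
Convert to decimal digit by digit (value = value*16 + digit):
  5 -> 5
  5*16 + 5 = 85
  85*16 + 5 = 1365
  1365*16 + 5 = 21845
Decimal = 21845

21845


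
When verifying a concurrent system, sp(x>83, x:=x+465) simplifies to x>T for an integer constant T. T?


Formula: sp(P, x:=E) = exists old_x. (x = E[old_x/x]) AND P[old_x/x] (old_x is the value of x before the assignment; eliminate old_x by solving x = E[old_x/x] for old_x)
Step 1: Precondition P: x>83, i.e. old_x > 83
Step 2: Assignment gives x = old_x + 465, so old_x = x - 465
Step 3: Substitute into P: x - 465 > 83
Step 4: Simplify: x > 83+465 = 548

548


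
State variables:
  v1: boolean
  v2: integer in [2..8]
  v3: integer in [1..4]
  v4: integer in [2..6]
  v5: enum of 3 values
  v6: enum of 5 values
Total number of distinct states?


State space = product of domain sizes of all variables.
Domain sizes:
  v1 (boolean): 2
  v2 (integer in [2..8]): 7
  v3 (integer in [1..4]): 4
  v4 (integer in [2..6]): 5
  v5 (enum of 3 values): 3
  v6 (enum of 5 values): 5
Product = 2 * 7 * 4 * 5 * 3 * 5 = 4200

4200


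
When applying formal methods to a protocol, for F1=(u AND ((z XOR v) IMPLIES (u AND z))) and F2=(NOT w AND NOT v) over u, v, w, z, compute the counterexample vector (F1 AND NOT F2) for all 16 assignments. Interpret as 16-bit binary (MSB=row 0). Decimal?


F1 = (u AND ((z XOR v) IMPLIES (u AND z)))
F2 = (NOT w AND NOT v)
Counterexample to F1=>F2 is where F1=1 and F2=0.
Evaluate each row (bits = u,v,w,z, MSB first):
  row 0 [0000]: F1=0 F2=1 -> F1&~F2 -> 0
  row 1 [0001]: F1=0 F2=1 -> F1&~F2 -> 0
  row 2 [0010]: F1=0 F2=0 -> F1&~F2 -> 0
  row 3 [0011]: F1=0 F2=0 -> F1&~F2 -> 0
  row 4 [0100]: F1=0 F2=0 -> F1&~F2 -> 0
  row 5 [0101]: F1=0 F2=0 -> F1&~F2 -> 0
  row 6 [0110]: F1=0 F2=0 -> F1&~F2 -> 0
  row 7 [0111]: F1=0 F2=0 -> F1&~F2 -> 0
  row 8 [1000]: F1=1 F2=1 -> F1&~F2 -> 0
  row 9 [1001]: F1=1 F2=1 -> F1&~F2 -> 0
  row 10 [1010]: F1=1 F2=0 -> F1&~F2 -> 1
  row 11 [1011]: F1=1 F2=0 -> F1&~F2 -> 1
  row 12 [1100]: F1=0 F2=0 -> F1&~F2 -> 0
  row 13 [1101]: F1=1 F2=0 -> F1&~F2 -> 1
  row 14 [1110]: F1=0 F2=0 -> F1&~F2 -> 0
  row 15 [1111]: F1=1 F2=0 -> F1&~F2 -> 1
Full result column, 4 rows per line (u,v fixed per line; w,z runs 00..11 left to right):
  rows 0-3 [u,v=00]: 0000  = hex 0
  rows 4-7 [u,v=01]: 0000  = hex 0
  rows 8-11 [u,v=10]: 0011  = hex 3
  rows 12-15 [u,v=11]: 0101  = hex 5
Counterexample vector (row 0 .. row 15) = 0000000000110101
Output column grouped in 4s = 0000 0000 0011 0101 = 0x0035
Convert to decimal digit by digit (value = value*16 + digit):
  0 -> 0
  0*16 + 0 = 0
  0*16 + 3 = 3
  3*16 + 5 = 53
Decimal = 53

53


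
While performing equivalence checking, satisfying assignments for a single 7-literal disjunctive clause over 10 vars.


Step 1: Total=2^10=1024
Step 2: Unsat when all 7 false: 2^3=8
Step 3: Sat=1024-8=1016

1016


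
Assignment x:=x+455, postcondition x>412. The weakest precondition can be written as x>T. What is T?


Formula: wp(x:=E, P) = P[E/x] (substitute E for x in postcondition)
Step 1: Postcondition: x>412
Step 2: Substitute x+455 for x: x+455>412
Step 3: Solve for x: x > 412-455 = -43

-43


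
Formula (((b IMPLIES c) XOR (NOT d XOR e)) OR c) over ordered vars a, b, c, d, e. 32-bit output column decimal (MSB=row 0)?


Formula: (((b IMPLIES c) XOR (NOT d XOR e)) OR c) over a, b, c, d, e (32 rows)
Evaluate each row (bits = a,b,c,d,e, MSB first):
  row 0 [00000]: (((0 IMPLIES 0) XOR (NOT 0 XOR 0)) OR 0) -> 0
  row 1 [00001]: (((0 IMPLIES 0) XOR (NOT 0 XOR 1)) OR 0) -> 1
  row 2 [00010]: (((0 IMPLIES 0) XOR (NOT 1 XOR 0)) OR 0) -> 1
  row 3 [00011]: (((0 IMPLIES 0) XOR (NOT 1 XOR 1)) OR 0) -> 0
  row 4 [00100]: (((0 IMPLIES 1) XOR (NOT 0 XOR 0)) OR 1) -> 1
  row 5 [00101]: (((0 IMPLIES 1) XOR (NOT 0 XOR 1)) OR 1) -> 1
  row 6 [00110]: (((0 IMPLIES 1) XOR (NOT 1 XOR 0)) OR 1) -> 1
  row 7 [00111]: (((0 IMPLIES 1) XOR (NOT 1 XOR 1)) OR 1) -> 1
  row 8 [01000]: (((1 IMPLIES 0) XOR (NOT 0 XOR 0)) OR 0) -> 1
  row 9 [01001]: (((1 IMPLIES 0) XOR (NOT 0 XOR 1)) OR 0) -> 0
  row 10 [01010]: (((1 IMPLIES 0) XOR (NOT 1 XOR 0)) OR 0) -> 0
  row 11 [01011]: (((1 IMPLIES 0) XOR (NOT 1 XOR 1)) OR 0) -> 1
  row 12 [01100]: (((1 IMPLIES 1) XOR (NOT 0 XOR 0)) OR 1) -> 1
  row 13 [01101]: (((1 IMPLIES 1) XOR (NOT 0 XOR 1)) OR 1) -> 1
  row 14 [01110]: (((1 IMPLIES 1) XOR (NOT 1 XOR 0)) OR 1) -> 1
  row 15 [01111]: (((1 IMPLIES 1) XOR (NOT 1 XOR 1)) OR 1) -> 1
  row 16 [10000]: (((0 IMPLIES 0) XOR (NOT 0 XOR 0)) OR 0) -> 0
  row 17 [10001]: (((0 IMPLIES 0) XOR (NOT 0 XOR 1)) OR 0) -> 1
  row 18 [10010]: (((0 IMPLIES 0) XOR (NOT 1 XOR 0)) OR 0) -> 1
  row 19 [10011]: (((0 IMPLIES 0) XOR (NOT 1 XOR 1)) OR 0) -> 0
  row 20 [10100]: (((0 IMPLIES 1) XOR (NOT 0 XOR 0)) OR 1) -> 1
  row 21 [10101]: (((0 IMPLIES 1) XOR (NOT 0 XOR 1)) OR 1) -> 1
  row 22 [10110]: (((0 IMPLIES 1) XOR (NOT 1 XOR 0)) OR 1) -> 1
  row 23 [10111]: (((0 IMPLIES 1) XOR (NOT 1 XOR 1)) OR 1) -> 1
  row 24 [11000]: (((1 IMPLIES 0) XOR (NOT 0 XOR 0)) OR 0) -> 1
  row 25 [11001]: (((1 IMPLIES 0) XOR (NOT 0 XOR 1)) OR 0) -> 0
  row 26 [11010]: (((1 IMPLIES 0) XOR (NOT 1 XOR 0)) OR 0) -> 0
  row 27 [11011]: (((1 IMPLIES 0) XOR (NOT 1 XOR 1)) OR 0) -> 1
  row 28 [11100]: (((1 IMPLIES 1) XOR (NOT 0 XOR 0)) OR 1) -> 1
  row 29 [11101]: (((1 IMPLIES 1) XOR (NOT 0 XOR 1)) OR 1) -> 1
  row 30 [11110]: (((1 IMPLIES 1) XOR (NOT 1 XOR 0)) OR 1) -> 1
  row 31 [11111]: (((1 IMPLIES 1) XOR (NOT 1 XOR 1)) OR 1) -> 1
Full result column, 4 rows per line (a,b,c fixed per line; d,e runs 00..11 left to right):
  rows 0-3 [a,b,c=000]: 0110  = hex 6
  rows 4-7 [a,b,c=001]: 1111  = hex F
  rows 8-11 [a,b,c=010]: 1001  = hex 9
  rows 12-15 [a,b,c=011]: 1111  = hex F
  rows 16-19 [a,b,c=100]: 0110  = hex 6
  rows 20-23 [a,b,c=101]: 1111  = hex F
  rows 24-27 [a,b,c=110]: 1001  = hex 9
  rows 28-31 [a,b,c=111]: 1111  = hex F
Output column (row 0 .. row 31) = 01101111100111110110111110011111
Output column grouped in 4s = 0110 1111 1001 1111 0110 1111 1001 1111 = 0x6F9F6F9F
Convert to decimal digit by digit (value = value*16 + digit):
  6 -> 6
  6*16 + 15 (F) = 111
  111*16 + 9 = 1785
  1785*16 + 15 (F) = 28575
  28575*16 + 6 = 457206
  457206*16 + 15 (F) = 7315311
  7315311*16 + 9 = 117044985
  117044985*16 + 15 (F) = 1872719775
Decimal = 1872719775

1872719775


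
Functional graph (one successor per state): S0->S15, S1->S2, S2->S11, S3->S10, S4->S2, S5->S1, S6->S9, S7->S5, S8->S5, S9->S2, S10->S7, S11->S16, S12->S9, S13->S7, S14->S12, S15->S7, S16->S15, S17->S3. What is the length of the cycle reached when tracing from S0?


Trace from S0 until a state repeats:
  S0 -> S15 -> S7 -> S5 -> S1 -> S2 -> S11 -> S16 -> S15
S15 first seen at step 1, revisited at step 8.
Cycle length = 8 - 1 = 7

7


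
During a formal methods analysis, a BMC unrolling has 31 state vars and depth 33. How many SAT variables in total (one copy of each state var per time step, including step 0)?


BMC unrolls to depth k, creating one copy of each state var for steps 0..k.
Step count = 33 + 1 = 34 (steps 0 through 33)
Vars per step = 31
Total = 31 * 34 = 1054

1054


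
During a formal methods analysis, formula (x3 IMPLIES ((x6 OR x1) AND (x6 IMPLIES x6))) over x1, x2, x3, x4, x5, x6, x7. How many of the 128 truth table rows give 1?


Formula: (x3 IMPLIES ((x6 OR x1) AND (x6 IMPLIES x6))) over 7 vars (128 rows)
Evaluate each row (x1, x2, x3, x4, x5, x6, x7 as bits, MSB first):
  row 0 [0000000]: (0 IMPLIES ((0 OR 0) AND (0 IMPLIES 0))) -> 1
  row 1 [0000001]: (0 IMPLIES ((0 OR 0) AND (0 IMPLIES 0))) -> 1
  row 2 [0000010]: (0 IMPLIES ((1 OR 0) AND (1 IMPLIES 1))) -> 1
  row 3 [0000011]: (0 IMPLIES ((1 OR 0) AND (1 IMPLIES 1))) -> 1
  row 4 [0000100]: (0 IMPLIES ((0 OR 0) AND (0 IMPLIES 0))) -> 1
  (every remaining row is evaluated the same way; all 128 results are listed next)
Full result column, 8 rows per line (x1,x2,x3,x4 fixed per line; x5,x6,x7 runs 000..111 left to right):
  rows 0-7 [x1,x2,x3,x4=0000]: 11111111  (ones: 8)
  rows 8-15 [x1,x2,x3,x4=0001]: 11111111  (ones: 8)
  rows 16-23 [x1,x2,x3,x4=0010]: 00110011  (ones: 4)
  rows 24-31 [x1,x2,x3,x4=0011]: 00110011  (ones: 4)
  rows 32-39 [x1,x2,x3,x4=0100]: 11111111  (ones: 8)
  rows 40-47 [x1,x2,x3,x4=0101]: 11111111  (ones: 8)
  rows 48-55 [x1,x2,x3,x4=0110]: 00110011  (ones: 4)
  rows 56-63 [x1,x2,x3,x4=0111]: 00110011  (ones: 4)
  rows 64-71 [x1,x2,x3,x4=1000]: 11111111  (ones: 8)
  rows 72-79 [x1,x2,x3,x4=1001]: 11111111  (ones: 8)
  rows 80-87 [x1,x2,x3,x4=1010]: 11111111  (ones: 8)
  rows 88-95 [x1,x2,x3,x4=1011]: 11111111  (ones: 8)
  rows 96-103 [x1,x2,x3,x4=1100]: 11111111  (ones: 8)
  rows 104-111 [x1,x2,x3,x4=1101]: 11111111  (ones: 8)
  rows 112-119 [x1,x2,x3,x4=1110]: 11111111  (ones: 8)
  rows 120-127 [x1,x2,x3,x4=1111]: 11111111  (ones: 8)
Count of 1-rows = 8+8+4+4+8+8+4+4+8+8+8+8+8+8+8+8 = 112

112


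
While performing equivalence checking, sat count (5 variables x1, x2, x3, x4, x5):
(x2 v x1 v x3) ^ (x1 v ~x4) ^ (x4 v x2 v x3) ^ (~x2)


CNF with 4 clauses over 5 vars (32 assignments).
An assignment satisfies CNF iff every clause has >=1 true literal.
Check each row (bits = x1,x2,x3,x4,x5; clause T/F shown):
  row 0 [00000]: clauses=FTFT -> 0
  row 1 [00001]: clauses=FTFT -> 0
  row 2 [00010]: clauses=FFTT -> 0
  row 3 [00011]: clauses=FFTT -> 0
  row 4 [00100]: clauses=TTTT -> 1
  row 5 [00101]: clauses=TTTT -> 1
  row 6 [00110]: clauses=TFTT -> 0
  row 7 [00111]: clauses=TFTT -> 0
  row 8 [01000]: clauses=TTTF -> 0
  row 9 [01001]: clauses=TTTF -> 0
  row 10 [01010]: clauses=TFTF -> 0
  row 11 [01011]: clauses=TFTF -> 0
  row 12 [01100]: clauses=TTTF -> 0
  row 13 [01101]: clauses=TTTF -> 0
  row 14 [01110]: clauses=TFTF -> 0
  row 15 [01111]: clauses=TFTF -> 0
  row 16 [10000]: clauses=TTFT -> 0
  row 17 [10001]: clauses=TTFT -> 0
  row 18 [10010]: clauses=TTTT -> 1
  row 19 [10011]: clauses=TTTT -> 1
  row 20 [10100]: clauses=TTTT -> 1
  row 21 [10101]: clauses=TTTT -> 1
  row 22 [10110]: clauses=TTTT -> 1
  row 23 [10111]: clauses=TTTT -> 1
  row 24 [11000]: clauses=TTTF -> 0
  row 25 [11001]: clauses=TTTF -> 0
  row 26 [11010]: clauses=TTTF -> 0
  row 27 [11011]: clauses=TTTF -> 0
  row 28 [11100]: clauses=TTTF -> 0
  row 29 [11101]: clauses=TTTF -> 0
  row 30 [11110]: clauses=TTTF -> 0
  row 31 [11111]: clauses=TTTF -> 0
Full result column, 8 rows per line (x1,x2 fixed per line; x3,x4,x5 runs 000..111 left to right):
  rows 0-7 [x1,x2=00]: 00001100  (ones: 2)
  rows 8-15 [x1,x2=01]: 00000000  (ones: 0)
  rows 16-23 [x1,x2=10]: 00111111  (ones: 6)
  rows 24-31 [x1,x2=11]: 00000000  (ones: 0)
Satisfying assignments = 2+0+6+0 = 8

8


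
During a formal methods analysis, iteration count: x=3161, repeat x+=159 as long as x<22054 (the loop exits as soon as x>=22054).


Step 1: x goes from 3161 toward 22054 by 159; the body runs while x<22054, so iterations = ceil((bound-start)/step)
Step 2: Distance=18893
Step 3: ceil(18893/159)=119

119


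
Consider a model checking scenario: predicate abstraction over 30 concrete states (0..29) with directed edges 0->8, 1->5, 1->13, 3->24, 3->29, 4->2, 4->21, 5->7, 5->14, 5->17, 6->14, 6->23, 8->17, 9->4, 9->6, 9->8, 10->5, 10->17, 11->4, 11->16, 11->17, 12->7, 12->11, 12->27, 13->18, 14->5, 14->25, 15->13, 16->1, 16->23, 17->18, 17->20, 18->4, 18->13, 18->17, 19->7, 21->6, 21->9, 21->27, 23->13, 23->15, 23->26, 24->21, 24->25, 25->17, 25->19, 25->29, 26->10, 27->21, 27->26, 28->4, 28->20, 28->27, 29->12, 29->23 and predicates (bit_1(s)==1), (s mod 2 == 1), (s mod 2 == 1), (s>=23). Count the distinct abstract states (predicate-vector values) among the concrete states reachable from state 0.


BFS from 0:
Concrete reachable: {0, 1, 2, 4, 5, 6, 7, 8, 9, 10, 11, 12, 13, 14, 15, 16, 17, 18, 19, 20, 21, 23, 25, 26, 27, 29}
Abstract via predicates (bit_1(s)==1), (s mod 2 == 1), (s mod 2 == 1), (s>=23):
  (0,0,0,0) <- {0, 4, 8, 12, 16, 20}
  (0,1,1,0) <- {1, 5, 9, 13, 17, 21}
  (0,1,1,1) <- {25, 29}
  (1,0,0,0) <- {2, 6, 10, 14, 18}
  (1,0,0,1) <- {26}
  (1,1,1,0) <- {7, 11, 15, 19}
  (1,1,1,1) <- {23, 27}
Distinct abstract states = 7

7


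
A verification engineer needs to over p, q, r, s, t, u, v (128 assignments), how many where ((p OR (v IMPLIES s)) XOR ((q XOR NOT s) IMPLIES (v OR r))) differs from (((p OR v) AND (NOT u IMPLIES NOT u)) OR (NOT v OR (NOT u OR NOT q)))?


F1 = ((p OR (v IMPLIES s)) XOR ((q XOR NOT s) IMPLIES (v OR r)))
F2 = (((p OR v) AND (NOT u IMPLIES NOT u)) OR (NOT v OR (NOT u OR NOT q)))
Evaluate both on each of 128 rows (bits = p,q,r,s,t,u,v):
  row 0 [0000000]: F1=1 F2=1 -> 0
  row 1 [0000001]: F1=1 F2=1 -> 0
  row 2 [0000010]: F1=1 F2=1 -> 0
  row 3 [0000011]: F1=1 F2=1 -> 0
  row 4 [0000100]: F1=1 F2=1 -> 0
  (every remaining row is evaluated the same way; all 128 results are listed next)
Full result column, 8 rows per line (p,q,r,s fixed per line; t,u,v runs 000..111 left to right):
  rows 0-7 [p,q,r,s=0000]: 00000000  (ones: 0)
  rows 8-15 [p,q,r,s=0001]: 11111111  (ones: 8)
  rows 16-23 [p,q,r,s=0010]: 10101010  (ones: 4)
  rows 24-31 [p,q,r,s=0011]: 11111111  (ones: 8)
  rows 32-39 [p,q,r,s=0100]: 10101010  (ones: 4)
  rows 40-47 [p,q,r,s=0101]: 01010101  (ones: 4)
  rows 48-55 [p,q,r,s=0110]: 10101010  (ones: 4)
  rows 56-63 [p,q,r,s=0111]: 11111111  (ones: 8)
  rows 64-71 [p,q,r,s=1000]: 01010101  (ones: 4)
  rows 72-79 [p,q,r,s=1001]: 11111111  (ones: 8)
  rows 80-87 [p,q,r,s=1010]: 11111111  (ones: 8)
  rows 88-95 [p,q,r,s=1011]: 11111111  (ones: 8)
  rows 96-103 [p,q,r,s=1100]: 11111111  (ones: 8)
  rows 104-111 [p,q,r,s=1101]: 01010101  (ones: 4)
  rows 112-119 [p,q,r,s=1110]: 11111111  (ones: 8)
  rows 120-127 [p,q,r,s=1111]: 11111111  (ones: 8)
Disagreements = 0+8+4+8+4+4+4+8+4+8+8+8+8+4+8+8 = 96

96


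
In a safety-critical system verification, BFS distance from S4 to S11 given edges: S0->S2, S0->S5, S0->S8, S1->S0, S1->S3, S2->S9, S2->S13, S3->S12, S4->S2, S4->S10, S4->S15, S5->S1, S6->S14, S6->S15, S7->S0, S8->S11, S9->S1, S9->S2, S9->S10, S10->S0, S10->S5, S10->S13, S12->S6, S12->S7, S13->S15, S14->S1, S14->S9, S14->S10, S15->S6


BFS layer-by-layer from S4:
  dist 0: {S4}
  dist 1: {S2, S10, S15}
  dist 2: {S0, S5, S6, S9, S13}
  dist 3: {S1, S8, S14}
  dist 4: {S3, S11}
  -> S11 reached at distance 4
Shortest path length = 4

4


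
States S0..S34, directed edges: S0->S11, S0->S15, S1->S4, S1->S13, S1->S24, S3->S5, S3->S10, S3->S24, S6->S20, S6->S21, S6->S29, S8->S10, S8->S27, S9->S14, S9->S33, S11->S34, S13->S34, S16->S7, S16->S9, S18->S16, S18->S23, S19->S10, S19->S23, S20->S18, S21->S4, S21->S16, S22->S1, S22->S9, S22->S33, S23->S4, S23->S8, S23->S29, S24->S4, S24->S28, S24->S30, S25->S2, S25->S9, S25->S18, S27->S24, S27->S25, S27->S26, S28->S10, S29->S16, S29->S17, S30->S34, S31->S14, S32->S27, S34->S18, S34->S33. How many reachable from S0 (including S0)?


BFS from S0:
  layer 0: {S0}
  layer 1: {S11, S15}
  layer 2: {S34}
  layer 3: {S18, S33}
  layer 4: {S16, S23}
  layer 5: {S4, S7, S8, S9, S29}
  layer 6: {S10, S14, S17, S27}
  layer 7: {S24, S25, S26}
  layer 8: {S2, S28, S30}
Reachable set: {S0, S2, S4, S7, S8, S9, S10, S11, S14, S15, S16, S17, S18, S23, S24, S25, S26, S27, S28, S29, S30, S33, S34}
Count = 23

23


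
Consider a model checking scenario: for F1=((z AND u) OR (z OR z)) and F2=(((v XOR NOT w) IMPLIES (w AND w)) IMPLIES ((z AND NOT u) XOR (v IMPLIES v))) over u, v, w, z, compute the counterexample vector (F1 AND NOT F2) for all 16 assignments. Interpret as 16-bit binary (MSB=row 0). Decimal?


F1 = ((z AND u) OR (z OR z))
F2 = (((v XOR NOT w) IMPLIES (w AND w)) IMPLIES ((z AND NOT u) XOR (v IMPLIES v)))
Counterexample to F1=>F2 is where F1=1 and F2=0.
Evaluate each row (bits = u,v,w,z, MSB first):
  row 0 [0000]: F1=0 F2=1 -> F1&~F2 -> 0
  row 1 [0001]: F1=1 F2=1 -> F1&~F2 -> 0
  row 2 [0010]: F1=0 F2=1 -> F1&~F2 -> 0
  row 3 [0011]: F1=1 F2=0 -> F1&~F2 -> 1
  row 4 [0100]: F1=0 F2=1 -> F1&~F2 -> 0
  row 5 [0101]: F1=1 F2=0 -> F1&~F2 -> 1
  row 6 [0110]: F1=0 F2=1 -> F1&~F2 -> 0
  row 7 [0111]: F1=1 F2=0 -> F1&~F2 -> 1
  row 8 [1000]: F1=0 F2=1 -> F1&~F2 -> 0
  row 9 [1001]: F1=1 F2=1 -> F1&~F2 -> 0
  row 10 [1010]: F1=0 F2=1 -> F1&~F2 -> 0
  row 11 [1011]: F1=1 F2=1 -> F1&~F2 -> 0
  row 12 [1100]: F1=0 F2=1 -> F1&~F2 -> 0
  row 13 [1101]: F1=1 F2=1 -> F1&~F2 -> 0
  row 14 [1110]: F1=0 F2=1 -> F1&~F2 -> 0
  row 15 [1111]: F1=1 F2=1 -> F1&~F2 -> 0
Full result column, 4 rows per line (u,v fixed per line; w,z runs 00..11 left to right):
  rows 0-3 [u,v=00]: 0001  = hex 1
  rows 4-7 [u,v=01]: 0101  = hex 5
  rows 8-11 [u,v=10]: 0000  = hex 0
  rows 12-15 [u,v=11]: 0000  = hex 0
Counterexample vector (row 0 .. row 15) = 0001010100000000
Output column grouped in 4s = 0001 0101 0000 0000 = 0x1500
Convert to decimal digit by digit (value = value*16 + digit):
  1 -> 1
  1*16 + 5 = 21
  21*16 + 0 = 336
  336*16 + 0 = 5376
Decimal = 5376

5376


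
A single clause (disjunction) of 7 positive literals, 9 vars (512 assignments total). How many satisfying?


Step 1: Total=2^9=512
Step 2: Unsat when all 7 false: 2^2=4
Step 3: Sat=512-4=508

508


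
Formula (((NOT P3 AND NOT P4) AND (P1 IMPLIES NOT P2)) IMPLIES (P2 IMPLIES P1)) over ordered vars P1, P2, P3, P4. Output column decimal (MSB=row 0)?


Formula: (((NOT P3 AND NOT P4) AND (P1 IMPLIES NOT P2)) IMPLIES (P2 IMPLIES P1)) over P1, P2, P3, P4 (16 rows)
Evaluate each row (bits = P1,P2,P3,P4, MSB first):
  row 0 [0000]: (((NOT 0 AND NOT 0) AND (0 IMPLIES NOT 0)) IMPLIES (0 IMPLIES 0)) -> 1
  row 1 [0001]: (((NOT 0 AND NOT 1) AND (0 IMPLIES NOT 0)) IMPLIES (0 IMPLIES 0)) -> 1
  row 2 [0010]: (((NOT 1 AND NOT 0) AND (0 IMPLIES NOT 0)) IMPLIES (0 IMPLIES 0)) -> 1
  row 3 [0011]: (((NOT 1 AND NOT 1) AND (0 IMPLIES NOT 0)) IMPLIES (0 IMPLIES 0)) -> 1
  row 4 [0100]: (((NOT 0 AND NOT 0) AND (0 IMPLIES NOT 1)) IMPLIES (1 IMPLIES 0)) -> 0
  row 5 [0101]: (((NOT 0 AND NOT 1) AND (0 IMPLIES NOT 1)) IMPLIES (1 IMPLIES 0)) -> 1
  row 6 [0110]: (((NOT 1 AND NOT 0) AND (0 IMPLIES NOT 1)) IMPLIES (1 IMPLIES 0)) -> 1
  row 7 [0111]: (((NOT 1 AND NOT 1) AND (0 IMPLIES NOT 1)) IMPLIES (1 IMPLIES 0)) -> 1
  row 8 [1000]: (((NOT 0 AND NOT 0) AND (1 IMPLIES NOT 0)) IMPLIES (0 IMPLIES 1)) -> 1
  row 9 [1001]: (((NOT 0 AND NOT 1) AND (1 IMPLIES NOT 0)) IMPLIES (0 IMPLIES 1)) -> 1
  row 10 [1010]: (((NOT 1 AND NOT 0) AND (1 IMPLIES NOT 0)) IMPLIES (0 IMPLIES 1)) -> 1
  row 11 [1011]: (((NOT 1 AND NOT 1) AND (1 IMPLIES NOT 0)) IMPLIES (0 IMPLIES 1)) -> 1
  row 12 [1100]: (((NOT 0 AND NOT 0) AND (1 IMPLIES NOT 1)) IMPLIES (1 IMPLIES 1)) -> 1
  row 13 [1101]: (((NOT 0 AND NOT 1) AND (1 IMPLIES NOT 1)) IMPLIES (1 IMPLIES 1)) -> 1
  row 14 [1110]: (((NOT 1 AND NOT 0) AND (1 IMPLIES NOT 1)) IMPLIES (1 IMPLIES 1)) -> 1
  row 15 [1111]: (((NOT 1 AND NOT 1) AND (1 IMPLIES NOT 1)) IMPLIES (1 IMPLIES 1)) -> 1
Full result column, 4 rows per line (P1,P2 fixed per line; P3,P4 runs 00..11 left to right):
  rows 0-3 [P1,P2=00]: 1111  = hex F
  rows 4-7 [P1,P2=01]: 0111  = hex 7
  rows 8-11 [P1,P2=10]: 1111  = hex F
  rows 12-15 [P1,P2=11]: 1111  = hex F
Output column (row 0 .. row 15) = 1111011111111111
Output column grouped in 4s = 1111 0111 1111 1111 = 0xF7FF
Convert to decimal digit by digit (value = value*16 + digit):
  F -> 15
  15*16 + 7 = 247
  247*16 + 15 (F) = 3967
  3967*16 + 15 (F) = 63487
Decimal = 63487

63487


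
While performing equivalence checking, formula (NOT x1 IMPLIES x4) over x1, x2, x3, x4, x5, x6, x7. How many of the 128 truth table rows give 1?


Formula: (NOT x1 IMPLIES x4) over 7 vars (128 rows)
Evaluate each row (x1, x2, x3, x4, x5, x6, x7 as bits, MSB first):
  row 0 [0000000]: (NOT 0 IMPLIES 0) -> 0
  row 1 [0000001]: (NOT 0 IMPLIES 0) -> 0
  row 2 [0000010]: (NOT 0 IMPLIES 0) -> 0
  row 3 [0000011]: (NOT 0 IMPLIES 0) -> 0
  row 4 [0000100]: (NOT 0 IMPLIES 0) -> 0
  (every remaining row is evaluated the same way; all 128 results are listed next)
Full result column, 8 rows per line (x1,x2,x3,x4 fixed per line; x5,x6,x7 runs 000..111 left to right):
  rows 0-7 [x1,x2,x3,x4=0000]: 00000000  (ones: 0)
  rows 8-15 [x1,x2,x3,x4=0001]: 11111111  (ones: 8)
  rows 16-23 [x1,x2,x3,x4=0010]: 00000000  (ones: 0)
  rows 24-31 [x1,x2,x3,x4=0011]: 11111111  (ones: 8)
  rows 32-39 [x1,x2,x3,x4=0100]: 00000000  (ones: 0)
  rows 40-47 [x1,x2,x3,x4=0101]: 11111111  (ones: 8)
  rows 48-55 [x1,x2,x3,x4=0110]: 00000000  (ones: 0)
  rows 56-63 [x1,x2,x3,x4=0111]: 11111111  (ones: 8)
  rows 64-71 [x1,x2,x3,x4=1000]: 11111111  (ones: 8)
  rows 72-79 [x1,x2,x3,x4=1001]: 11111111  (ones: 8)
  rows 80-87 [x1,x2,x3,x4=1010]: 11111111  (ones: 8)
  rows 88-95 [x1,x2,x3,x4=1011]: 11111111  (ones: 8)
  rows 96-103 [x1,x2,x3,x4=1100]: 11111111  (ones: 8)
  rows 104-111 [x1,x2,x3,x4=1101]: 11111111  (ones: 8)
  rows 112-119 [x1,x2,x3,x4=1110]: 11111111  (ones: 8)
  rows 120-127 [x1,x2,x3,x4=1111]: 11111111  (ones: 8)
Count of 1-rows = 0+8+0+8+0+8+0+8+8+8+8+8+8+8+8+8 = 96

96


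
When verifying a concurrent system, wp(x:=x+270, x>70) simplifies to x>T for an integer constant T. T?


Formula: wp(x:=E, P) = P[E/x] (substitute E for x in postcondition)
Step 1: Postcondition: x>70
Step 2: Substitute x+270 for x: x+270>70
Step 3: Solve for x: x > 70-270 = -200

-200


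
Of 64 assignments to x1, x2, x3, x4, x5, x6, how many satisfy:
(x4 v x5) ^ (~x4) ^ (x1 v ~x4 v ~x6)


CNF with 3 clauses over 6 vars (64 assignments).
An assignment satisfies CNF iff every clause has >=1 true literal.
Check each row (bits = x1,x2,x3,x4,x5,x6; clause T/F shown):
  row 0 [000000]: clauses=FTT -> 0
  row 1 [000001]: clauses=FTT -> 0
  row 2 [000010]: clauses=TTT -> 1
  row 3 [000011]: clauses=TTT -> 1
  row 4 [000100]: clauses=TFT -> 0
  (every remaining row is evaluated the same way; all 64 results are listed next)
Full result column, 8 rows per line (x1,x2,x3 fixed per line; x4,x5,x6 runs 000..111 left to right):
  rows 0-7 [x1,x2,x3=000]: 00110000  (ones: 2)
  rows 8-15 [x1,x2,x3=001]: 00110000  (ones: 2)
  rows 16-23 [x1,x2,x3=010]: 00110000  (ones: 2)
  rows 24-31 [x1,x2,x3=011]: 00110000  (ones: 2)
  rows 32-39 [x1,x2,x3=100]: 00110000  (ones: 2)
  rows 40-47 [x1,x2,x3=101]: 00110000  (ones: 2)
  rows 48-55 [x1,x2,x3=110]: 00110000  (ones: 2)
  rows 56-63 [x1,x2,x3=111]: 00110000  (ones: 2)
Satisfying assignments = 2+2+2+2+2+2+2+2 = 16

16


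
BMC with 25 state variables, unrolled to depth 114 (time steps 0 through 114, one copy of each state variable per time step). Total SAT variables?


BMC unrolls to depth k, creating one copy of each state var for steps 0..k.
Step count = 114 + 1 = 115 (steps 0 through 114)
Vars per step = 25
Total = 25 * 115 = 2875

2875


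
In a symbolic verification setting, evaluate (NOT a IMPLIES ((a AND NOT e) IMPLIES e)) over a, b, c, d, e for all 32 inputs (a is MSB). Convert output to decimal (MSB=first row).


Formula: (NOT a IMPLIES ((a AND NOT e) IMPLIES e)) over a, b, c, d, e (32 rows)
Evaluate each row (bits = a,b,c,d,e, MSB first):
  row 0 [00000]: (NOT 0 IMPLIES ((0 AND NOT 0) IMPLIES 0)) -> 1
  row 1 [00001]: (NOT 0 IMPLIES ((0 AND NOT 1) IMPLIES 1)) -> 1
  row 2 [00010]: (NOT 0 IMPLIES ((0 AND NOT 0) IMPLIES 0)) -> 1
  row 3 [00011]: (NOT 0 IMPLIES ((0 AND NOT 1) IMPLIES 1)) -> 1
  row 4 [00100]: (NOT 0 IMPLIES ((0 AND NOT 0) IMPLIES 0)) -> 1
  row 5 [00101]: (NOT 0 IMPLIES ((0 AND NOT 1) IMPLIES 1)) -> 1
  row 6 [00110]: (NOT 0 IMPLIES ((0 AND NOT 0) IMPLIES 0)) -> 1
  row 7 [00111]: (NOT 0 IMPLIES ((0 AND NOT 1) IMPLIES 1)) -> 1
  row 8 [01000]: (NOT 0 IMPLIES ((0 AND NOT 0) IMPLIES 0)) -> 1
  row 9 [01001]: (NOT 0 IMPLIES ((0 AND NOT 1) IMPLIES 1)) -> 1
  row 10 [01010]: (NOT 0 IMPLIES ((0 AND NOT 0) IMPLIES 0)) -> 1
  row 11 [01011]: (NOT 0 IMPLIES ((0 AND NOT 1) IMPLIES 1)) -> 1
  row 12 [01100]: (NOT 0 IMPLIES ((0 AND NOT 0) IMPLIES 0)) -> 1
  row 13 [01101]: (NOT 0 IMPLIES ((0 AND NOT 1) IMPLIES 1)) -> 1
  row 14 [01110]: (NOT 0 IMPLIES ((0 AND NOT 0) IMPLIES 0)) -> 1
  row 15 [01111]: (NOT 0 IMPLIES ((0 AND NOT 1) IMPLIES 1)) -> 1
  row 16 [10000]: (NOT 1 IMPLIES ((1 AND NOT 0) IMPLIES 0)) -> 1
  row 17 [10001]: (NOT 1 IMPLIES ((1 AND NOT 1) IMPLIES 1)) -> 1
  row 18 [10010]: (NOT 1 IMPLIES ((1 AND NOT 0) IMPLIES 0)) -> 1
  row 19 [10011]: (NOT 1 IMPLIES ((1 AND NOT 1) IMPLIES 1)) -> 1
  row 20 [10100]: (NOT 1 IMPLIES ((1 AND NOT 0) IMPLIES 0)) -> 1
  row 21 [10101]: (NOT 1 IMPLIES ((1 AND NOT 1) IMPLIES 1)) -> 1
  row 22 [10110]: (NOT 1 IMPLIES ((1 AND NOT 0) IMPLIES 0)) -> 1
  row 23 [10111]: (NOT 1 IMPLIES ((1 AND NOT 1) IMPLIES 1)) -> 1
  row 24 [11000]: (NOT 1 IMPLIES ((1 AND NOT 0) IMPLIES 0)) -> 1
  row 25 [11001]: (NOT 1 IMPLIES ((1 AND NOT 1) IMPLIES 1)) -> 1
  row 26 [11010]: (NOT 1 IMPLIES ((1 AND NOT 0) IMPLIES 0)) -> 1
  row 27 [11011]: (NOT 1 IMPLIES ((1 AND NOT 1) IMPLIES 1)) -> 1
  row 28 [11100]: (NOT 1 IMPLIES ((1 AND NOT 0) IMPLIES 0)) -> 1
  row 29 [11101]: (NOT 1 IMPLIES ((1 AND NOT 1) IMPLIES 1)) -> 1
  row 30 [11110]: (NOT 1 IMPLIES ((1 AND NOT 0) IMPLIES 0)) -> 1
  row 31 [11111]: (NOT 1 IMPLIES ((1 AND NOT 1) IMPLIES 1)) -> 1
Full result column, 4 rows per line (a,b,c fixed per line; d,e runs 00..11 left to right):
  rows 0-3 [a,b,c=000]: 1111  = hex F
  rows 4-7 [a,b,c=001]: 1111  = hex F
  rows 8-11 [a,b,c=010]: 1111  = hex F
  rows 12-15 [a,b,c=011]: 1111  = hex F
  rows 16-19 [a,b,c=100]: 1111  = hex F
  rows 20-23 [a,b,c=101]: 1111  = hex F
  rows 24-27 [a,b,c=110]: 1111  = hex F
  rows 28-31 [a,b,c=111]: 1111  = hex F
Output column (row 0 .. row 31) = 11111111111111111111111111111111
Output column grouped in 4s = 1111 1111 1111 1111 1111 1111 1111 1111 = 0xFFFFFFFF
Convert to decimal digit by digit (value = value*16 + digit):
  F -> 15
  15*16 + 15 (F) = 255
  255*16 + 15 (F) = 4095
  4095*16 + 15 (F) = 65535
  65535*16 + 15 (F) = 1048575
  1048575*16 + 15 (F) = 16777215
  16777215*16 + 15 (F) = 268435455
  268435455*16 + 15 (F) = 4294967295
Decimal = 4294967295

4294967295


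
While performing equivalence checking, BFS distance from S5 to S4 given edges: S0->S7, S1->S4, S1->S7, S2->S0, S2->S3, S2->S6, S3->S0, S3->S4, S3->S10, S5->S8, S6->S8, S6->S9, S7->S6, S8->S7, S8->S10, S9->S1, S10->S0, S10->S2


BFS layer-by-layer from S5:
  dist 0: {S5}
  dist 1: {S8}
  dist 2: {S7, S10}
  dist 3: {S0, S2, S6}
  dist 4: {S3, S9}
  dist 5: {S1, S4}
  -> S4 reached at distance 5
Shortest path length = 5

5


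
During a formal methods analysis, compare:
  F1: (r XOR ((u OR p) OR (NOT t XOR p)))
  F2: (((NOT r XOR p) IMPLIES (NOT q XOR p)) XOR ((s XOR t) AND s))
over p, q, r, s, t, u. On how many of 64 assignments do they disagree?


F1 = (r XOR ((u OR p) OR (NOT t XOR p)))
F2 = (((NOT r XOR p) IMPLIES (NOT q XOR p)) XOR ((s XOR t) AND s))
Evaluate both on each of 64 rows (bits = p,q,r,s,t,u):
  row 0 [000000]: F1=1 F2=1 -> 0
  row 1 [000001]: F1=1 F2=1 -> 0
  row 2 [000010]: F1=0 F2=1 (differ) -> 1
  row 3 [000011]: F1=1 F2=1 -> 0
  row 4 [000100]: F1=1 F2=0 (differ) -> 1
  (every remaining row is evaluated the same way; all 64 results are listed next)
Full result column, 8 rows per line (p,q,r fixed per line; s,t,u runs 000..111 left to right):
  rows 0-7 [p,q,r=000]: 00101110  (ones: 4)
  rows 8-15 [p,q,r=001]: 11010001  (ones: 4)
  rows 16-23 [p,q,r=010]: 11010001  (ones: 4)
  rows 24-31 [p,q,r=011]: 11010001  (ones: 4)
  rows 32-39 [p,q,r=100]: 00001100  (ones: 2)
  rows 40-47 [p,q,r=101]: 00001100  (ones: 2)
  rows 48-55 [p,q,r=110]: 00001100  (ones: 2)
  rows 56-63 [p,q,r=111]: 11110011  (ones: 6)
Disagreements = 4+4+4+4+2+2+2+6 = 28

28


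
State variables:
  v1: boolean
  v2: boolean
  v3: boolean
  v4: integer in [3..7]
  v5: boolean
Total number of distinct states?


State space = product of domain sizes of all variables.
Domain sizes:
  v1 (boolean): 2
  v2 (boolean): 2
  v3 (boolean): 2
  v4 (integer in [3..7]): 5
  v5 (boolean): 2
Product = 2 * 2 * 2 * 5 * 2 = 80

80


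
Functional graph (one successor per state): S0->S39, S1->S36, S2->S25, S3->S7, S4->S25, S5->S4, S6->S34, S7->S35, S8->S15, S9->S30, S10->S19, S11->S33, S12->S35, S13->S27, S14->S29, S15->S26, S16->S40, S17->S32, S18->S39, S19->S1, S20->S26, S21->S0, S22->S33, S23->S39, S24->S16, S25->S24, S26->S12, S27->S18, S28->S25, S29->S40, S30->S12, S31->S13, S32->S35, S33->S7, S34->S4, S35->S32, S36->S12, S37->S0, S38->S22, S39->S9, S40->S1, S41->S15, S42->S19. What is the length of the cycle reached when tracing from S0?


Trace from S0 until a state repeats:
  S0 -> S39 -> S9 -> S30 -> S12 -> S35 -> S32 -> S35
S35 first seen at step 5, revisited at step 7.
Cycle length = 7 - 5 = 2

2


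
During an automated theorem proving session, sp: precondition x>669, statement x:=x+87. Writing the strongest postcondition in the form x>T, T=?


Formula: sp(P, x:=E) = exists old_x. (x = E[old_x/x]) AND P[old_x/x] (old_x is the value of x before the assignment; eliminate old_x by solving x = E[old_x/x] for old_x)
Step 1: Precondition P: x>669, i.e. old_x > 669
Step 2: Assignment gives x = old_x + 87, so old_x = x - 87
Step 3: Substitute into P: x - 87 > 669
Step 4: Simplify: x > 669+87 = 756

756


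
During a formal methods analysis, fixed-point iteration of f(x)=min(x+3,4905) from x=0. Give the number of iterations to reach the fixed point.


Step 1: x=0, cap=4905, increment=3
Step 2: x grows by 3 each step until capped at 4905; fixed point is x=4905
Step 3: iterations = ceil(4905/3) = 1635

1635


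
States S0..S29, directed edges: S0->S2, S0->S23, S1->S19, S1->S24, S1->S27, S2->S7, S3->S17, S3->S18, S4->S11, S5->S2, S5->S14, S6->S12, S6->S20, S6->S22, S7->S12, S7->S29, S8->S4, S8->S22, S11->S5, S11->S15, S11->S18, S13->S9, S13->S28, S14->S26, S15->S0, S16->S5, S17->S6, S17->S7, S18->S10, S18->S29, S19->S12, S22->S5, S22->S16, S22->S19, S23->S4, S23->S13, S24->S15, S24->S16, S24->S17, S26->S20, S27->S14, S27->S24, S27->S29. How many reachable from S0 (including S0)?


BFS from S0:
  layer 0: {S0}
  layer 1: {S2, S23}
  layer 2: {S4, S7, S13}
  layer 3: {S9, S11, S12, S28, S29}
  layer 4: {S5, S15, S18}
  layer 5: {S10, S14}
  layer 6: {S26}
  layer 7: {S20}
Reachable set: {S0, S2, S4, S5, S7, S9, S10, S11, S12, S13, S14, S15, S18, S20, S23, S26, S28, S29}
Count = 18

18


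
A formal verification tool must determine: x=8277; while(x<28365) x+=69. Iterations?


Step 1: x goes from 8277 toward 28365 by 69; the body runs while x<28365, so iterations = ceil((bound-start)/step)
Step 2: Distance=20088
Step 3: ceil(20088/69)=292

292


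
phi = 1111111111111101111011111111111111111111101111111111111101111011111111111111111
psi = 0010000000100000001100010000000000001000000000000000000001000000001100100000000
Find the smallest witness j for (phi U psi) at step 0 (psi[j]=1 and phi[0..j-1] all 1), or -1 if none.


(phi U psi) at 0: need smallest j with psi[j]=1 and phi[i]=1 for all i in [0,j).
Scan from step 0:
  step 0: phi=1, psi=0 -> continue
  step 1: phi=1, psi=0 -> continue
  step 2: psi=1 and phi held for [0,2) -> witness found
Witness step = 2

2


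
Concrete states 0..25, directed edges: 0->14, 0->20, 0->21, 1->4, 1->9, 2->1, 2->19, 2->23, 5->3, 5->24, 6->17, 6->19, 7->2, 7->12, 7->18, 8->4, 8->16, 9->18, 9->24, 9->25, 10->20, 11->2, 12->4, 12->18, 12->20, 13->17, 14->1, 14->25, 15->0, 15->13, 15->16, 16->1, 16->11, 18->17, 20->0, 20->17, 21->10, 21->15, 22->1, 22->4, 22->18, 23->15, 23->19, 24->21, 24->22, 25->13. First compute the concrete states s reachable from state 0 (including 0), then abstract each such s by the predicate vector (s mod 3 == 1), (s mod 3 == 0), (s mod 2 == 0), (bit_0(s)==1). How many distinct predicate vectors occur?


BFS from 0:
Concrete reachable: {0, 1, 2, 4, 9, 10, 11, 13, 14, 15, 16, 17, 18, 19, 20, 21, 22, 23, 24, 25}
Abstract via predicates (s mod 3 == 1), (s mod 3 == 0), (s mod 2 == 0), (bit_0(s)==1):
  (0,0,0,1) <- {11, 17, 23}
  (0,0,1,0) <- {2, 14, 20}
  (0,1,0,1) <- {9, 15, 21}
  (0,1,1,0) <- {0, 18, 24}
  (1,0,0,1) <- {1, 13, 19, 25}
  (1,0,1,0) <- {4, 10, 16, 22}
Distinct abstract states = 6

6


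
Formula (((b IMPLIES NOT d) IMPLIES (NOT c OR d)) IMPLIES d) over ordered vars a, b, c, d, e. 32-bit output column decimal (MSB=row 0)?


Formula: (((b IMPLIES NOT d) IMPLIES (NOT c OR d)) IMPLIES d) over a, b, c, d, e (32 rows)
Evaluate each row (bits = a,b,c,d,e, MSB first):
  row 0 [00000]: (((0 IMPLIES NOT 0) IMPLIES (NOT 0 OR 0)) IMPLIES 0) -> 0
  row 1 [00001]: (((0 IMPLIES NOT 0) IMPLIES (NOT 0 OR 0)) IMPLIES 0) -> 0
  row 2 [00010]: (((0 IMPLIES NOT 1) IMPLIES (NOT 0 OR 1)) IMPLIES 1) -> 1
  row 3 [00011]: (((0 IMPLIES NOT 1) IMPLIES (NOT 0 OR 1)) IMPLIES 1) -> 1
  row 4 [00100]: (((0 IMPLIES NOT 0) IMPLIES (NOT 1 OR 0)) IMPLIES 0) -> 1
  row 5 [00101]: (((0 IMPLIES NOT 0) IMPLIES (NOT 1 OR 0)) IMPLIES 0) -> 1
  row 6 [00110]: (((0 IMPLIES NOT 1) IMPLIES (NOT 1 OR 1)) IMPLIES 1) -> 1
  row 7 [00111]: (((0 IMPLIES NOT 1) IMPLIES (NOT 1 OR 1)) IMPLIES 1) -> 1
  row 8 [01000]: (((1 IMPLIES NOT 0) IMPLIES (NOT 0 OR 0)) IMPLIES 0) -> 0
  row 9 [01001]: (((1 IMPLIES NOT 0) IMPLIES (NOT 0 OR 0)) IMPLIES 0) -> 0
  row 10 [01010]: (((1 IMPLIES NOT 1) IMPLIES (NOT 0 OR 1)) IMPLIES 1) -> 1
  row 11 [01011]: (((1 IMPLIES NOT 1) IMPLIES (NOT 0 OR 1)) IMPLIES 1) -> 1
  row 12 [01100]: (((1 IMPLIES NOT 0) IMPLIES (NOT 1 OR 0)) IMPLIES 0) -> 1
  row 13 [01101]: (((1 IMPLIES NOT 0) IMPLIES (NOT 1 OR 0)) IMPLIES 0) -> 1
  row 14 [01110]: (((1 IMPLIES NOT 1) IMPLIES (NOT 1 OR 1)) IMPLIES 1) -> 1
  row 15 [01111]: (((1 IMPLIES NOT 1) IMPLIES (NOT 1 OR 1)) IMPLIES 1) -> 1
  row 16 [10000]: (((0 IMPLIES NOT 0) IMPLIES (NOT 0 OR 0)) IMPLIES 0) -> 0
  row 17 [10001]: (((0 IMPLIES NOT 0) IMPLIES (NOT 0 OR 0)) IMPLIES 0) -> 0
  row 18 [10010]: (((0 IMPLIES NOT 1) IMPLIES (NOT 0 OR 1)) IMPLIES 1) -> 1
  row 19 [10011]: (((0 IMPLIES NOT 1) IMPLIES (NOT 0 OR 1)) IMPLIES 1) -> 1
  row 20 [10100]: (((0 IMPLIES NOT 0) IMPLIES (NOT 1 OR 0)) IMPLIES 0) -> 1
  row 21 [10101]: (((0 IMPLIES NOT 0) IMPLIES (NOT 1 OR 0)) IMPLIES 0) -> 1
  row 22 [10110]: (((0 IMPLIES NOT 1) IMPLIES (NOT 1 OR 1)) IMPLIES 1) -> 1
  row 23 [10111]: (((0 IMPLIES NOT 1) IMPLIES (NOT 1 OR 1)) IMPLIES 1) -> 1
  row 24 [11000]: (((1 IMPLIES NOT 0) IMPLIES (NOT 0 OR 0)) IMPLIES 0) -> 0
  row 25 [11001]: (((1 IMPLIES NOT 0) IMPLIES (NOT 0 OR 0)) IMPLIES 0) -> 0
  row 26 [11010]: (((1 IMPLIES NOT 1) IMPLIES (NOT 0 OR 1)) IMPLIES 1) -> 1
  row 27 [11011]: (((1 IMPLIES NOT 1) IMPLIES (NOT 0 OR 1)) IMPLIES 1) -> 1
  row 28 [11100]: (((1 IMPLIES NOT 0) IMPLIES (NOT 1 OR 0)) IMPLIES 0) -> 1
  row 29 [11101]: (((1 IMPLIES NOT 0) IMPLIES (NOT 1 OR 0)) IMPLIES 0) -> 1
  row 30 [11110]: (((1 IMPLIES NOT 1) IMPLIES (NOT 1 OR 1)) IMPLIES 1) -> 1
  row 31 [11111]: (((1 IMPLIES NOT 1) IMPLIES (NOT 1 OR 1)) IMPLIES 1) -> 1
Full result column, 4 rows per line (a,b,c fixed per line; d,e runs 00..11 left to right):
  rows 0-3 [a,b,c=000]: 0011  = hex 3
  rows 4-7 [a,b,c=001]: 1111  = hex F
  rows 8-11 [a,b,c=010]: 0011  = hex 3
  rows 12-15 [a,b,c=011]: 1111  = hex F
  rows 16-19 [a,b,c=100]: 0011  = hex 3
  rows 20-23 [a,b,c=101]: 1111  = hex F
  rows 24-27 [a,b,c=110]: 0011  = hex 3
  rows 28-31 [a,b,c=111]: 1111  = hex F
Output column (row 0 .. row 31) = 00111111001111110011111100111111
Output column grouped in 4s = 0011 1111 0011 1111 0011 1111 0011 1111 = 0x3F3F3F3F
Convert to decimal digit by digit (value = value*16 + digit):
  3 -> 3
  3*16 + 15 (F) = 63
  63*16 + 3 = 1011
  1011*16 + 15 (F) = 16191
  16191*16 + 3 = 259059
  259059*16 + 15 (F) = 4144959
  4144959*16 + 3 = 66319347
  66319347*16 + 15 (F) = 1061109567
Decimal = 1061109567

1061109567
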